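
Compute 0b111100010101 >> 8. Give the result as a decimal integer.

15

x = 111100010101
shift right by 8 → 000000001111 = 15
(equivalently, floor(3861 / 256))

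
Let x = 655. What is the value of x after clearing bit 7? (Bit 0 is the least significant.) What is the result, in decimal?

527

x = 01010001111
bit 7 is currently 1; clear it via x & ~(1 << 7) = x & ~128
→ 01000001111 = 527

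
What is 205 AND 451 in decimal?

193

205 = 011001101
451 = 111000011
AND → 011000001 = 193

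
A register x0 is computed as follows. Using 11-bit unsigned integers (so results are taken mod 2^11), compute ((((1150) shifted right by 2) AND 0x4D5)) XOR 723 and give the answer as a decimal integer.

1150 = 10001111110
→ shifted right by 2 → 00100011111 = 287
0x4D5 = 10011010101
→ AND → 00000010101 = 21
723 = 01011010011
→ XOR → 01011000110 = 710

710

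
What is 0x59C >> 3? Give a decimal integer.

0x59C = 10110011100
shift right by 3 → 00010110011 = 179
(equivalently, floor(1436 / 8))

179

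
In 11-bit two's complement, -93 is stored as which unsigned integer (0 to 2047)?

93 in 11 bits: 00001011101
Invert: 11110100010
Add 1:  11110100011 = 1955
(Check: 2^11 - 93 = 2048 - 93 = 1955.)

1955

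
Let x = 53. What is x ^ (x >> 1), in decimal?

47

x = 110101 = 53
x>>1 = 011010
XOR  = 101111 = 47
(x ^ (x >> 1) gives the standard binary-reflected Gray code of x.)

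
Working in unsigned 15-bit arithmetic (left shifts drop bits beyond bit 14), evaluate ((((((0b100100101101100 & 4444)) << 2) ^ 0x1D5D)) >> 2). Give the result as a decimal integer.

1563

0b100100101101100 = 100100101101100
4444 = 001000101011100
→ & → 000000101001100 = 332
→ << 2 (mod 2^15) → 000010100110000 = 1328
0x1D5D = 001110101011101
→ ^ → 001100001101101 = 6253
→ >> 2 → 000011000011011 = 1563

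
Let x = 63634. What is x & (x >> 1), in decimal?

x = 1111100010010010 = 63634
x>>1 = 0111110001001001
AND  = 0111100000000000 = 30720
(x & (x >> 1) has a 1 wherever x has two consecutive 1 bits.)

30720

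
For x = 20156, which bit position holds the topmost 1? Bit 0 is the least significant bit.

14

20156 = 100111010111100
The topmost 1 is at position 14 (since 2^14 = 16384 ≤ 20156 < 32768).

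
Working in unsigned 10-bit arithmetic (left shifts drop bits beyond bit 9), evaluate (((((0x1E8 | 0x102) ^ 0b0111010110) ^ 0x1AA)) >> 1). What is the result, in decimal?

0x1E8 = 0111101000
0x102 = 0100000010
→ | → 0111101010 = 490
0b0111010110 = 0111010110
→ ^ → 0000111100 = 60
0x1AA = 0110101010
→ ^ → 0110010110 = 406
→ >> 1 → 0011001011 = 203

203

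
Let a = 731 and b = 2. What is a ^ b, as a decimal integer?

731 = 1011011011
2 = 0000000010
XOR → 1011011001 = 729

729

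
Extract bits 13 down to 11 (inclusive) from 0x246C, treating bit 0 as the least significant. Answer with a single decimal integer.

4

v = 10010001101100
Shift right by 11: 100
Mask low 3 bits: 100 = 4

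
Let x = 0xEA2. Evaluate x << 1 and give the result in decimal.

0xEA2 = 0111010100010
shift left by 1 → 1110101000100 = 7492
(equivalently, 3746 × 2^1 = 3746 × 2)

7492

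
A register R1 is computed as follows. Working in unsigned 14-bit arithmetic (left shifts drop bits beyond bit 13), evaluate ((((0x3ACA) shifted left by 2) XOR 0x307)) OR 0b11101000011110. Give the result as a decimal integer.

0x3ACA = 11101011001010
→ shifted left by 2 (mod 2^14) → 10101100101000 = 11048
0x307 = 00001100000111
→ XOR → 10100000101111 = 10287
0b11101000011110 = 11101000011110
→ OR → 11101000111111 = 14911

14911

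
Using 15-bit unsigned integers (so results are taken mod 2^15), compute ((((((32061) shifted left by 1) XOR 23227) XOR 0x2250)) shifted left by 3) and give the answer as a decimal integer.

5256

32061 = 111110100111101
→ shifted left by 1 (mod 2^15) → 111101001111010 = 31354
23227 = 101101010111011
→ XOR → 010000011000001 = 8385
0x2250 = 010001001010000
→ XOR → 000001010010001 = 657
→ shifted left by 3 (mod 2^15) → 001010010001000 = 5256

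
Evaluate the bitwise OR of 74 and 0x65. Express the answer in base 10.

111

74 = 1001010
0x65 = 1100101
 OR → 1101111 = 111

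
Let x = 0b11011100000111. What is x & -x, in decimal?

1

x = 11011100000111 = 14087
-x (two's complement) = …00100011111001
AND   = 00000000000001 = 1
(x & -x isolates the lowest set bit of x.)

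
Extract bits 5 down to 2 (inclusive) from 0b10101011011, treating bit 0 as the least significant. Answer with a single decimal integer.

v = 10101011011
Shift right by 2: 101010110
Mask low 4 bits: 0110 = 6

6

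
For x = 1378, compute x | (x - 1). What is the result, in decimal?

x = 10101100010 = 1378
x - 1 = 10101100001
OR    = 10101100011 = 1379
(x | (x - 1) sets all bits below the lowest set bit.)

1379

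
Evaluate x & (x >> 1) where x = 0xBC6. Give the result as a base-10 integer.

450

x = 101111000110 = 3014
x>>1 = 010111100011
AND  = 000111000010 = 450
(x & (x >> 1) has a 1 wherever x has two consecutive 1 bits.)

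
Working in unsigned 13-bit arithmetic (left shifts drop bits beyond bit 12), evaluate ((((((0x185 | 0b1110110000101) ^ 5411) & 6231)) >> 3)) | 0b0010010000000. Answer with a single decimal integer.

0x185 = 0000110000101
0b1110110000101 = 1110110000101
→ | → 1110110000101 = 7557
5411 = 1010100100011
→ ^ → 0100010100110 = 2214
6231 = 1100001010111
→ & → 0100000000110 = 2054
→ >> 3 → 0000100000000 = 256
0b0010010000000 = 0010010000000
→ | → 0010110000000 = 1408

1408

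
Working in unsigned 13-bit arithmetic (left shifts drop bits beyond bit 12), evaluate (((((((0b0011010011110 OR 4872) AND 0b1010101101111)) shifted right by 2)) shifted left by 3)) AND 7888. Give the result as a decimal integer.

2576

0b0011010011110 = 0011010011110
4872 = 1001100001000
→ OR → 1011110011110 = 6046
0b1010101101111 = 1010101101111
→ AND → 1010100001110 = 5390
→ shifted right by 2 → 0010101000011 = 1347
→ shifted left by 3 (mod 2^13) → 0101000011000 = 2584
7888 = 1111011010000
→ AND → 0101000010000 = 2576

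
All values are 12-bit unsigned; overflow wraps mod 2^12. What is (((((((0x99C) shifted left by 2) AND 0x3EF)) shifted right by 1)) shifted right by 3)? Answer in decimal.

38

0x99C = 100110011100
→ shifted left by 2 (mod 2^12) → 011001110000 = 1648
0x3EF = 001111101111
→ AND → 001001100000 = 608
→ shifted right by 1 → 000100110000 = 304
→ shifted right by 3 → 000000100110 = 38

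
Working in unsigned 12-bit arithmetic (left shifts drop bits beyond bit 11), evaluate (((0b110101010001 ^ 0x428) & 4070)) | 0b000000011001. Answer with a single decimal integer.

2425

0b110101010001 = 110101010001
0x428 = 010000101000
→ ^ → 100101111001 = 2425
4070 = 111111100110
→ & → 100101100000 = 2400
0b000000011001 = 000000011001
→ | → 100101111001 = 2425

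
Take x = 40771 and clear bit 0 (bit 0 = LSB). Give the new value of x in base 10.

40770

x = 1001111101000011
bit 0 is currently 1; clear it via x & ~(1 << 0) = x & ~1
→ 1001111101000010 = 40770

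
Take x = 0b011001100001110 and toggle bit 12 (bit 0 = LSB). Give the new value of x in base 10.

x = 011001100001110
bit 12 is currently 1; toggle it via x ^ (1 << 12) = x ^ 4096
→ 010001100001110 = 8974

8974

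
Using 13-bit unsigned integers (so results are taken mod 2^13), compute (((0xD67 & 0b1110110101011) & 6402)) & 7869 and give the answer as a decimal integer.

0xD67 = 0110101100111
0b1110110101011 = 1110110101011
→ & → 0110100100011 = 3363
6402 = 1100100000010
→ & → 0100100000010 = 2306
7869 = 1111010111101
→ & → 0100000000000 = 2048

2048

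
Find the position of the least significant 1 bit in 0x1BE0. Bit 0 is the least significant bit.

0x1BE0 = 1101111100000
Trailing zeros: 5, so the lowest set bit is bit 5 (value 32).

5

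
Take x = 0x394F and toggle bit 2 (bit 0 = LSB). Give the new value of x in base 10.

x = 0011100101001111
bit 2 is currently 1; toggle it via x ^ (1 << 2) = x ^ 4
→ 0011100101001011 = 14667

14667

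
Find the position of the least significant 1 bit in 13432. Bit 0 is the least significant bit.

13432 = 11010001111000
Trailing zeros: 3, so the lowest set bit is bit 3 (value 8).

3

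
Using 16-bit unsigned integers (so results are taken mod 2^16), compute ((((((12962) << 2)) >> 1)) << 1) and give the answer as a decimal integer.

51848

12962 = 0011001010100010
→ << 2 (mod 2^16) → 1100101010001000 = 51848
→ >> 1 → 0110010101000100 = 25924
→ << 1 (mod 2^16) → 1100101010001000 = 51848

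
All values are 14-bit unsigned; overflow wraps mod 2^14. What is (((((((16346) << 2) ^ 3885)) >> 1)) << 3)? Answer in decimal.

272

16346 = 11111111011010
→ << 2 (mod 2^14) → 11111101101000 = 16232
3885 = 00111100101101
→ ^ → 11000001000101 = 12357
→ >> 1 → 01100000100010 = 6178
→ << 3 (mod 2^14) → 00000100010000 = 272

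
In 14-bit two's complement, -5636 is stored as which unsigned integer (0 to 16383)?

10748

5636 in 14 bits: 01011000000100
Invert: 10100111111011
Add 1:  10100111111100 = 10748
(Check: 2^14 - 5636 = 16384 - 5636 = 10748.)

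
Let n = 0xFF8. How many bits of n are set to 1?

9

0xFF8 = 111111111000
Count the 1s: 1 + 1 + 1 + 1 + 1 + 1 + 1 + 1 + 1 = 9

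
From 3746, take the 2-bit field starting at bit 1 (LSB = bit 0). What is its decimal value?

1

v = 111010100010
Shift right by 1: 11101010001
Mask low 2 bits: 01 = 1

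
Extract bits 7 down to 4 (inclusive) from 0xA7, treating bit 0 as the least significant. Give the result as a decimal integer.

v = 00010100111
Shift right by 4: 0001010
Mask low 4 bits: 1010 = 10

10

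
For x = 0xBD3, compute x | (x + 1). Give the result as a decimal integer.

3031

x = 101111010011 = 3027
x + 1 = 101111010100
OR    = 101111010111 = 3031
(x | (x + 1) sets the lowest cleared bit.)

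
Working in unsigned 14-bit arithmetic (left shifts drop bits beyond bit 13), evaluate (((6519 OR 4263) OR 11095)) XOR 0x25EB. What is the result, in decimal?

7708

6519 = 01100101110111
4263 = 01000010100111
→ OR → 01100111110111 = 6647
11095 = 10101101010111
→ OR → 11101111110111 = 15351
0x25EB = 10010111101011
→ XOR → 01111000011100 = 7708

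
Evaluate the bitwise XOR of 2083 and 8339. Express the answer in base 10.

10416

2083 = 00100000100011
8339 = 10000010010011
XOR → 10100010110000 = 10416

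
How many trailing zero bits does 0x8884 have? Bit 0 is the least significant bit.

0x8884 = 1000100010000100
Trailing zeros: 2, so the lowest set bit is bit 2 (value 4).

2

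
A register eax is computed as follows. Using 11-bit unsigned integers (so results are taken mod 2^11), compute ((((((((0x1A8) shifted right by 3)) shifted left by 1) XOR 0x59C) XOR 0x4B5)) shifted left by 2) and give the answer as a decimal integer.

0x1A8 = 00110101000
→ shifted right by 3 → 00000110101 = 53
→ shifted left by 1 (mod 2^11) → 00001101010 = 106
0x59C = 10110011100
→ XOR → 10111110110 = 1526
0x4B5 = 10010110101
→ XOR → 00101000011 = 323
→ shifted left by 2 (mod 2^11) → 10100001100 = 1292

1292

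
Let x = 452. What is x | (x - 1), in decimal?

455

x = 111000100 = 452
x - 1 = 111000011
OR    = 111000111 = 455
(x | (x - 1) sets all bits below the lowest set bit.)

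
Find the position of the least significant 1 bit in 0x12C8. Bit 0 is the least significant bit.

0x12C8 = 1001011001000
Trailing zeros: 3, so the lowest set bit is bit 3 (value 8).

3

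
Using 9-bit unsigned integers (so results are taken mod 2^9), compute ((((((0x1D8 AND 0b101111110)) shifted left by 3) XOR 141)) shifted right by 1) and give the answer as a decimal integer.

38

0x1D8 = 111011000
0b101111110 = 101111110
→ AND → 101011000 = 344
→ shifted left by 3 (mod 2^9) → 011000000 = 192
141 = 010001101
→ XOR → 001001101 = 77
→ shifted right by 1 → 000100110 = 38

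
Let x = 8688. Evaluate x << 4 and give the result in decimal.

139008

8688 = 000010000111110000
shift left by 4 → 100001111100000000 = 139008
(equivalently, 8688 × 2^4 = 8688 × 16)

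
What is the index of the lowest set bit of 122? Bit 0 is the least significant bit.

1

122 = 1111010
Trailing zeros: 1, so the lowest set bit is bit 1 (value 2).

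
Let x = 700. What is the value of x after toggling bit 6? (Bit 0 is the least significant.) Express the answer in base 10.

x = 001010111100
bit 6 is currently 0; toggle it via x ^ (1 << 6) = x ^ 64
→ 001011111100 = 764

764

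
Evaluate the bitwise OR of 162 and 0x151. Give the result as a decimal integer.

499

162 = 010100010
0x151 = 101010001
 OR → 111110011 = 499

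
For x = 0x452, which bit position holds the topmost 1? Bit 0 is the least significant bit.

0x452 = 10001010010
The topmost 1 is at position 10 (since 2^10 = 1024 ≤ 1106 < 2048).

10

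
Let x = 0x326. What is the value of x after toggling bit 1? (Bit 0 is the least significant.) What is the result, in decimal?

804

x = 1100100110
bit 1 is currently 1; toggle it via x ^ (1 << 1) = x ^ 2
→ 1100100100 = 804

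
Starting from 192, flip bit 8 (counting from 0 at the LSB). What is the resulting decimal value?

x = 00011000000
bit 8 is currently 0; toggle it via x ^ (1 << 8) = x ^ 256
→ 00111000000 = 448

448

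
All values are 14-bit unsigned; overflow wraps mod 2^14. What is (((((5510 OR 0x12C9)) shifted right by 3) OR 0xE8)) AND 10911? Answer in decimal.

665

5510 = 01010110000110
0x12C9 = 01001011001001
→ OR → 01011111001111 = 6095
→ shifted right by 3 → 00001011111001 = 761
0xE8 = 00000011101000
→ OR → 00001011111001 = 761
10911 = 10101010011111
→ AND → 00001010011001 = 665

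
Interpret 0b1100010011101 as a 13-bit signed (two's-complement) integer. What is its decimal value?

-1891

pattern = 1100010011101 (MSB is 1 ⇒ negative)
Invert: 0011101100010, add 1 → 0011101100011 = 1891, so the value is -1891.
(Equivalently: 6301 - 2^13 = 6301 - 8192 = -1891.)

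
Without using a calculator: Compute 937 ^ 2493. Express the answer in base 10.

937 = 001110101001
2493 = 100110111101
XOR → 101000010100 = 2580

2580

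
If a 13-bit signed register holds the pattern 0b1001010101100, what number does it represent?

pattern = 1001010101100 (MSB is 1 ⇒ negative)
Invert: 0110101010011, add 1 → 0110101010100 = 3412, so the value is -3412.
(Equivalently: 4780 - 2^13 = 4780 - 8192 = -3412.)

-3412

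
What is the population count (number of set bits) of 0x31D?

6

0x31D = 1100011101
Count the 1s: 1 + 1 + 1 + 1 + 1 + 1 = 6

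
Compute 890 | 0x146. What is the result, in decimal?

894

890 = 1101111010
0x146 = 0101000110
 OR → 1101111110 = 894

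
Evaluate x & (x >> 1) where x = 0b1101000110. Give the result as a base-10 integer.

x = 1101000110 = 838
x>>1 = 0110100011
AND  = 0100000010 = 258
(x & (x >> 1) has a 1 wherever x has two consecutive 1 bits.)

258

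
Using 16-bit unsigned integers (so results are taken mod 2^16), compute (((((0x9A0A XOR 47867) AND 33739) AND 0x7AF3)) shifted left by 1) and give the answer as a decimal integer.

386

0x9A0A = 1001101000001010
47867 = 1011101011111011
→ XOR → 0010000011110001 = 8433
33739 = 1000001111001011
→ AND → 0000000011000001 = 193
0x7AF3 = 0111101011110011
→ AND → 0000000011000001 = 193
→ shifted left by 1 (mod 2^16) → 0000000110000010 = 386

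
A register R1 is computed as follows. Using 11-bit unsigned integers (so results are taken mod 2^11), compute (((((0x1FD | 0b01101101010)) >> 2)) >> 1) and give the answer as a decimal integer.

0x1FD = 00111111101
0b01101101010 = 01101101010
→ | → 01111111111 = 1023
→ >> 2 → 00011111111 = 255
→ >> 1 → 00001111111 = 127

127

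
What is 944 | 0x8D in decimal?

957

944 = 1110110000
0x8D = 0010001101
 OR → 1110111101 = 957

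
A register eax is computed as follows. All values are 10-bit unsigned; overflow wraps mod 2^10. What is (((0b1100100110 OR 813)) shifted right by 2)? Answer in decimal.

0b1100100110 = 1100100110
813 = 1100101101
→ OR → 1100101111 = 815
→ shifted right by 2 → 0011001011 = 203

203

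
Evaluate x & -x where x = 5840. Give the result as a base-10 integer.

16

x = 1011011010000 = 5840
-x (two's complement) = …0100100110000
AND   = 0000000010000 = 16
(x & -x isolates the lowest set bit of x.)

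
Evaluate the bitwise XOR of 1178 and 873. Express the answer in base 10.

2035

1178 = 10010011010
873 = 01101101001
XOR → 11111110011 = 2035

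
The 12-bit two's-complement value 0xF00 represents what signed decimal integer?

-256

pattern = 111100000000 (MSB is 1 ⇒ negative)
Invert: 000011111111, add 1 → 000100000000 = 256, so the value is -256.
(Equivalently: 3840 - 2^12 = 3840 - 4096 = -256.)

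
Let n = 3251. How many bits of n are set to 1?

3251 = 110010110011
Count the 1s: 1 + 1 + 1 + 1 + 1 + 1 + 1 = 7

7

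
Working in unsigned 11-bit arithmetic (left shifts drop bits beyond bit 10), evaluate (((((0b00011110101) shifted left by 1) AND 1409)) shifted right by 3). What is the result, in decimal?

0b00011110101 = 00011110101
→ shifted left by 1 (mod 2^11) → 00111101010 = 490
1409 = 10110000001
→ AND → 00110000000 = 384
→ shifted right by 3 → 00000110000 = 48

48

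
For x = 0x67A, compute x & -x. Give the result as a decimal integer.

2

x = 11001111010 = 1658
-x (two's complement) = …00110000110
AND   = 00000000010 = 2
(x & -x isolates the lowest set bit of x.)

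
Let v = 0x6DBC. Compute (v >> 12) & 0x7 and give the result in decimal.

v = 110110110111100
Shift right by 12: 110
Mask low 3 bits: 110 = 6

6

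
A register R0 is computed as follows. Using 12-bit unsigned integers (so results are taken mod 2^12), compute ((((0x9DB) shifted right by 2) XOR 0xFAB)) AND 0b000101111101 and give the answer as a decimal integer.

0x9DB = 100111011011
→ shifted right by 2 → 001001110110 = 630
0xFAB = 111110101011
→ XOR → 110111011101 = 3549
0b000101111101 = 000101111101
→ AND → 000101011101 = 349

349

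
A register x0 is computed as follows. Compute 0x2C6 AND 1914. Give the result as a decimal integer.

0x2C6 = 01011000110
1914 = 11101111010
AND → 01001000010 = 578

578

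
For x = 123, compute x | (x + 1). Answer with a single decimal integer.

x = 1111011 = 123
x + 1 = 1111100
OR    = 1111111 = 127
(x | (x + 1) sets the lowest cleared bit.)

127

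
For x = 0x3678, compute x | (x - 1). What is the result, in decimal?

x = 11011001111000 = 13944
x - 1 = 11011001110111
OR    = 11011001111111 = 13951
(x | (x - 1) sets all bits below the lowest set bit.)

13951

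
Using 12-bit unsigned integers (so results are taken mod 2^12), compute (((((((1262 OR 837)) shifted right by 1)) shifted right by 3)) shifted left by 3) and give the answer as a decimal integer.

1262 = 010011101110
837 = 001101000101
→ OR → 011111101111 = 2031
→ shifted right by 1 → 001111110111 = 1015
→ shifted right by 3 → 000001111110 = 126
→ shifted left by 3 (mod 2^12) → 001111110000 = 1008

1008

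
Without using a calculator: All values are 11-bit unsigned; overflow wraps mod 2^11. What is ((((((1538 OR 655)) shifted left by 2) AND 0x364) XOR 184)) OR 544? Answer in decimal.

1538 = 11000000010
655 = 01010001111
→ OR → 11010001111 = 1679
→ shifted left by 2 (mod 2^11) → 01000111100 = 572
0x364 = 01101100100
→ AND → 01000100100 = 548
184 = 00010111000
→ XOR → 01010011100 = 668
544 = 01000100000
→ OR → 01010111100 = 700

700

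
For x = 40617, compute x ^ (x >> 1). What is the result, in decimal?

x = 1001111010101001 = 40617
x>>1 = 0100111101010100
XOR  = 1101000111111101 = 53757
(x ^ (x >> 1) gives the standard binary-reflected Gray code of x.)

53757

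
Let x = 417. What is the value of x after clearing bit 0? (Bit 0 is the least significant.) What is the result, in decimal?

416

x = 0110100001
bit 0 is currently 1; clear it via x & ~(1 << 0) = x & ~1
→ 0110100000 = 416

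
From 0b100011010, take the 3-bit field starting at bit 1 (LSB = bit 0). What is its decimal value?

v = 100011010
Shift right by 1: 10001101
Mask low 3 bits: 101 = 5

5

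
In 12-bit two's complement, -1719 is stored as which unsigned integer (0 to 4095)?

2377

1719 in 12 bits: 011010110111
Invert: 100101001000
Add 1:  100101001001 = 2377
(Check: 2^12 - 1719 = 4096 - 1719 = 2377.)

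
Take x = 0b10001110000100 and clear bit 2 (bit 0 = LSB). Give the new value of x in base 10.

x = 10001110000100
bit 2 is currently 1; clear it via x & ~(1 << 2) = x & ~4
→ 10001110000000 = 9088

9088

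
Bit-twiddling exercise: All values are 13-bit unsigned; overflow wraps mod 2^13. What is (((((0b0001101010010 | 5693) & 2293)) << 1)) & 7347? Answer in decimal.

0b0001101010010 = 0001101010010
5693 = 1011000111101
→ | → 1011101111111 = 6015
2293 = 0100011110101
→ & → 0000001110101 = 117
→ << 1 (mod 2^13) → 0000011101010 = 234
7347 = 1110010110011
→ & → 0000010100010 = 162

162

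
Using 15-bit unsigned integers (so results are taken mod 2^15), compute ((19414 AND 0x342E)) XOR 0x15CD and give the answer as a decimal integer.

19414 = 100101111010110
0x342E = 011010000101110
→ AND → 000000000000110 = 6
0x15CD = 001010111001101
→ XOR → 001010111001011 = 5579

5579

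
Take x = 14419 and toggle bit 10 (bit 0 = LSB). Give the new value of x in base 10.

15443

x = 11100001010011
bit 10 is currently 0; toggle it via x ^ (1 << 10) = x ^ 1024
→ 11110001010011 = 15443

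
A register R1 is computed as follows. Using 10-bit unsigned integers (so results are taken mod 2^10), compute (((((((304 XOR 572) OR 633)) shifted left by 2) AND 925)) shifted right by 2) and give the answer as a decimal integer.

101

304 = 0100110000
572 = 1000111100
→ XOR → 1100001100 = 780
633 = 1001111001
→ OR → 1101111101 = 893
→ shifted left by 2 (mod 2^10) → 0111110100 = 500
925 = 1110011101
→ AND → 0110010100 = 404
→ shifted right by 2 → 0001100101 = 101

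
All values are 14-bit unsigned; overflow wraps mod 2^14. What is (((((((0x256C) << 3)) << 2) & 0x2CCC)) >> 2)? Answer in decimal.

0x256C = 10010101101100
→ << 3 (mod 2^14) → 10101101100000 = 11104
→ << 2 (mod 2^14) → 10110110000000 = 11648
0x2CCC = 10110011001100
→ & → 10110010000000 = 11392
→ >> 2 → 00101100100000 = 2848

2848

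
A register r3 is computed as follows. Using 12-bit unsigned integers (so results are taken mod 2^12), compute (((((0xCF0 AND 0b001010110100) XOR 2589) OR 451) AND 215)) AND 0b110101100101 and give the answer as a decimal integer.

0xCF0 = 110011110000
0b001010110100 = 001010110100
→ AND → 000010110000 = 176
2589 = 101000011101
→ XOR → 101010101101 = 2733
451 = 000111000011
→ OR → 101111101111 = 3055
215 = 000011010111
→ AND → 000011000111 = 199
0b110101100101 = 110101100101
→ AND → 000001000101 = 69

69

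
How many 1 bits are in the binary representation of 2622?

2622 = 101000111110
Count the 1s: 1 + 1 + 1 + 1 + 1 + 1 + 1 = 7

7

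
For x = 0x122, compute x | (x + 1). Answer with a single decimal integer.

x = 100100010 = 290
x + 1 = 100100011
OR    = 100100011 = 291
(x | (x + 1) sets the lowest cleared bit.)

291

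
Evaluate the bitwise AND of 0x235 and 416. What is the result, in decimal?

32

0x235 = 1000110101
416 = 0110100000
AND → 0000100000 = 32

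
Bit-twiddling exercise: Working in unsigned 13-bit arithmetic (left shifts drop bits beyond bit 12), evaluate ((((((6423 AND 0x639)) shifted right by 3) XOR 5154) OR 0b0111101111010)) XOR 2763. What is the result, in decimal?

5553

6423 = 1100100010111
0x639 = 0011000111001
→ AND → 0000000010001 = 17
→ shifted right by 3 → 0000000000010 = 2
5154 = 1010000100010
→ XOR → 1010000100000 = 5152
0b0111101111010 = 0111101111010
→ OR → 1111101111010 = 8058
2763 = 0101011001011
→ XOR → 1010110110001 = 5553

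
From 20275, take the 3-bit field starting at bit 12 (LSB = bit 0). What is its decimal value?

v = 100111100110011
Shift right by 12: 100
Mask low 3 bits: 100 = 4

4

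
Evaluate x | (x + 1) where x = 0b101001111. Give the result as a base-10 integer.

x = 101001111 = 335
x + 1 = 101010000
OR    = 101011111 = 351
(x | (x + 1) sets the lowest cleared bit.)

351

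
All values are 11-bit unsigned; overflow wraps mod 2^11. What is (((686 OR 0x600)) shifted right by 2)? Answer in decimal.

686 = 01010101110
0x600 = 11000000000
→ OR → 11010101110 = 1710
→ shifted right by 2 → 00110101011 = 427

427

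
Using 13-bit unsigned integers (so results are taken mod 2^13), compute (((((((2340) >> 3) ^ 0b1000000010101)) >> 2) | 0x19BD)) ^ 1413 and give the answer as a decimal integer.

6264

2340 = 0100100100100
→ >> 3 → 0000100100100 = 292
0b1000000010101 = 1000000010101
→ ^ → 1000100110001 = 4401
→ >> 2 → 0010001001100 = 1100
0x19BD = 1100110111101
→ | → 1110111111101 = 7677
1413 = 0010110000101
→ ^ → 1100001111000 = 6264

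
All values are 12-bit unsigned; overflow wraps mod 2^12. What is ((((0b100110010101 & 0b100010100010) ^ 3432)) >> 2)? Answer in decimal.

0b100110010101 = 100110010101
0b100010100010 = 100010100010
→ & → 100010000000 = 2176
3432 = 110101101000
→ ^ → 010111101000 = 1512
→ >> 2 → 000101111010 = 378

378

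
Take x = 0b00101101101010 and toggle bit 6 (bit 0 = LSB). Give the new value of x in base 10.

2858

x = 00101101101010
bit 6 is currently 1; toggle it via x ^ (1 << 6) = x ^ 64
→ 00101100101010 = 2858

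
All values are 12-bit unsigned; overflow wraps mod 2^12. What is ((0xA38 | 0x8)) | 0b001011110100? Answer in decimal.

2812

0xA38 = 101000111000
0x8 = 000000001000
→ | → 101000111000 = 2616
0b001011110100 = 001011110100
→ | → 101011111100 = 2812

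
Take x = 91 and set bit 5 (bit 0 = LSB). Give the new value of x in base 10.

123

x = 00001011011
bit 5 is currently 0; set it via x | (1 << 5) = x | 32
→ 00001111011 = 123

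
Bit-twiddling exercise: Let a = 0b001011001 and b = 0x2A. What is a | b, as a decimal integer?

a = 1011001
0x2A = 0101010
 OR → 1111011 = 123

123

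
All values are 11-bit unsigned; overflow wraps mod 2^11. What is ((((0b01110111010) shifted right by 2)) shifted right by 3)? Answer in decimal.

29

0b01110111010 = 01110111010
→ shifted right by 2 → 00011101110 = 238
→ shifted right by 3 → 00000011101 = 29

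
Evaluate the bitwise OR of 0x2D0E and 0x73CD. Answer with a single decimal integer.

32719

0x2D0E = 010110100001110
0x73CD = 111001111001101
 OR → 111111111001111 = 32719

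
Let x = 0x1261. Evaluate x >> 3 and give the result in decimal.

0x1261 = 1001001100001
shift right by 3 → 0001001001100 = 588
(equivalently, floor(4705 / 8))

588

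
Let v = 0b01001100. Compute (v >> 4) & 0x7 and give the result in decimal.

4

v = 01001100
Shift right by 4: 0100
Mask low 3 bits: 100 = 4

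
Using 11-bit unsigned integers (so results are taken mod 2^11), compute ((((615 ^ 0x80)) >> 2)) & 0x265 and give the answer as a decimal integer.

615 = 01001100111
0x80 = 00010000000
→ ^ → 01011100111 = 743
→ >> 2 → 00010111001 = 185
0x265 = 01001100101
→ & → 00000100001 = 33

33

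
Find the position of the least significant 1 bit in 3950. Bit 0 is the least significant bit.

3950 = 111101101110
Trailing zeros: 1, so the lowest set bit is bit 1 (value 2).

1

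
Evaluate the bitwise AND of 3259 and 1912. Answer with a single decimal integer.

1080

3259 = 110010111011
1912 = 011101111000
AND → 010000111000 = 1080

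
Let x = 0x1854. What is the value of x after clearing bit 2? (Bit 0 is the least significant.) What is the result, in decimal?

x = 001100001010100
bit 2 is currently 1; clear it via x & ~(1 << 2) = x & ~4
→ 001100001010000 = 6224

6224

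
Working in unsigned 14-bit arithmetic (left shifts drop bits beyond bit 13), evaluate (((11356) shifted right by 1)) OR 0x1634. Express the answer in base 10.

5694

11356 = 10110001011100
→ shifted right by 1 → 01011000101110 = 5678
0x1634 = 01011000110100
→ OR → 01011000111110 = 5694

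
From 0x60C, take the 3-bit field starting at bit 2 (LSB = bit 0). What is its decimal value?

3

v = 11000001100
Shift right by 2: 110000011
Mask low 3 bits: 011 = 3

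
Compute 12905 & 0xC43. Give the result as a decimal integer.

65

12905 = 11001001101001
0xC43 = 00110001000011
AND → 00000001000001 = 65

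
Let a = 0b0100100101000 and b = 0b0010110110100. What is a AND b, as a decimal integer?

288

a = 100100101000
b = 010110110100
AND → 000100100000 = 288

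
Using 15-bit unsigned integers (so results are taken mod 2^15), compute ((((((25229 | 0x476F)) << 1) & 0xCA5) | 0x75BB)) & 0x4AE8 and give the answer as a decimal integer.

18600

25229 = 110001010001101
0x476F = 100011101101111
→ | → 110011111101111 = 26607
→ << 1 (mod 2^15) → 100111111011110 = 20446
0xCA5 = 000110010100101
→ & → 000110010000100 = 3204
0x75BB = 111010110111011
→ | → 111110110111111 = 32191
0x4AE8 = 100101011101000
→ & → 100100010101000 = 18600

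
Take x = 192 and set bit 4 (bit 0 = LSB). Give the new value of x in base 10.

208

x = 11000000
bit 4 is currently 0; set it via x | (1 << 4) = x | 16
→ 11010000 = 208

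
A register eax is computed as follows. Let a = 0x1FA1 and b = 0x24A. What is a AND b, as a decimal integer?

512

0x1FA1 = 1111110100001
0x24A = 0001001001010
AND → 0001000000000 = 512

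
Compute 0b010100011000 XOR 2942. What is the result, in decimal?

a = 010100011000
2942 = 101101111110
XOR → 111001100110 = 3686

3686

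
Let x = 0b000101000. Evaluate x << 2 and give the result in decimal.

160

x = 00101000
shift left by 2 → 10100000 = 160
(equivalently, 40 × 2^2 = 40 × 4)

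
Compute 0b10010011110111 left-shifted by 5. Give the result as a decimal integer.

x = 0000010010011110111
shift left by 5 → 1001001111011100000 = 302816
(equivalently, 9463 × 2^5 = 9463 × 32)

302816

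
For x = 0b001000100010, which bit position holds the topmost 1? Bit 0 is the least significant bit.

0b001000100010 = 1000100010
The topmost 1 is at position 9 (since 2^9 = 512 ≤ 546 < 1024).

9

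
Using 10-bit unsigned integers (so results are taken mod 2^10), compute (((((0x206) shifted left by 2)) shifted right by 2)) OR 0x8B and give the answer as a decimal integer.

0x206 = 1000000110
→ shifted left by 2 (mod 2^10) → 0000011000 = 24
→ shifted right by 2 → 0000000110 = 6
0x8B = 0010001011
→ OR → 0010001111 = 143

143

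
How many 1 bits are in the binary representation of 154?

154 = 10011010
Count the 1s: 1 + 1 + 1 + 1 = 4

4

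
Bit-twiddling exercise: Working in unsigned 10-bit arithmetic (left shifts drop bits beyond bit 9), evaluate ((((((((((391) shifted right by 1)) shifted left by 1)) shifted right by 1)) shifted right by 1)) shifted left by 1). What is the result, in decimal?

391 = 0110000111
→ shifted right by 1 → 0011000011 = 195
→ shifted left by 1 (mod 2^10) → 0110000110 = 390
→ shifted right by 1 → 0011000011 = 195
→ shifted right by 1 → 0001100001 = 97
→ shifted left by 1 (mod 2^10) → 0011000010 = 194

194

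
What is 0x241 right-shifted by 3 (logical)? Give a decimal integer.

72

0x241 = 1001000001
shift right by 3 → 0001001000 = 72
(equivalently, floor(577 / 8))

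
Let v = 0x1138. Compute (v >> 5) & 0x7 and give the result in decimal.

v = 01000100111000
Shift right by 5: 010001001
Mask low 3 bits: 001 = 1

1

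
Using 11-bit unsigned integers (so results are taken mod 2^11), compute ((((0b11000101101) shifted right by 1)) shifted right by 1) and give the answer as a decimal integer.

0b11000101101 = 11000101101
→ shifted right by 1 → 01100010110 = 790
→ shifted right by 1 → 00110001011 = 395

395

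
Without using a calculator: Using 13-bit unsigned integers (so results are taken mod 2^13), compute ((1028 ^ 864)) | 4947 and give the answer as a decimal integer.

6007

1028 = 0010000000100
864 = 0001101100000
→ ^ → 0011101100100 = 1892
4947 = 1001101010011
→ | → 1011101110111 = 6007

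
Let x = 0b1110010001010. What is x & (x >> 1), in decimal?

3072

x = 1110010001010 = 7306
x>>1 = 0111001000101
AND  = 0110000000000 = 3072
(x & (x >> 1) has a 1 wherever x has two consecutive 1 bits.)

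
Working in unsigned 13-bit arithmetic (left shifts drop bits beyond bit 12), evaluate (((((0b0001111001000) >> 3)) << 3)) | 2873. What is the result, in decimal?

0b0001111001000 = 0001111001000
→ >> 3 → 0000001111001 = 121
→ << 3 (mod 2^13) → 0001111001000 = 968
2873 = 0101100111001
→ | → 0101111111001 = 3065

3065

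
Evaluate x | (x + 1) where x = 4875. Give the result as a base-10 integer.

x = 1001100001011 = 4875
x + 1 = 1001100001100
OR    = 1001100001111 = 4879
(x | (x + 1) sets the lowest cleared bit.)

4879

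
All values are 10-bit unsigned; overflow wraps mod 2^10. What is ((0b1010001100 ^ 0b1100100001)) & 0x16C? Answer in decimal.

0b1010001100 = 1010001100
0b1100100001 = 1100100001
→ ^ → 0110101101 = 429
0x16C = 0101101100
→ & → 0100101100 = 300

300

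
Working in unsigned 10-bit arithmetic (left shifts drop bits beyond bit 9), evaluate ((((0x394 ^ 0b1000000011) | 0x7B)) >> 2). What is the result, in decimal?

127

0x394 = 1110010100
0b1000000011 = 1000000011
→ ^ → 0110010111 = 407
0x7B = 0001111011
→ | → 0111111111 = 511
→ >> 2 → 0001111111 = 127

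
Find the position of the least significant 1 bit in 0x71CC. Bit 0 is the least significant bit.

0x71CC = 111000111001100
Trailing zeros: 2, so the lowest set bit is bit 2 (value 4).

2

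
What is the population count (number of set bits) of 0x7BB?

9

0x7BB = 11110111011
Count the 1s: 1 + 1 + 1 + 1 + 1 + 1 + 1 + 1 + 1 = 9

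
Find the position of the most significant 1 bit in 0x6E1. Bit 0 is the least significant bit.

0x6E1 = 11011100001
The topmost 1 is at position 10 (since 2^10 = 1024 ≤ 1761 < 2048).

10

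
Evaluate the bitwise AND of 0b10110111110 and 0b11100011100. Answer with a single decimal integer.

1308

a = 10110111110
b = 11100011100
AND → 10100011100 = 1308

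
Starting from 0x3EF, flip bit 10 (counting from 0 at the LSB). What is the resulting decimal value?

2031

x = 001111101111
bit 10 is currently 0; toggle it via x ^ (1 << 10) = x ^ 1024
→ 011111101111 = 2031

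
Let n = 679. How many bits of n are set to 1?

6

679 = 1010100111
Count the 1s: 1 + 1 + 1 + 1 + 1 + 1 = 6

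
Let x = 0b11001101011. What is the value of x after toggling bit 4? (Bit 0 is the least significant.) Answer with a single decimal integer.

1659

x = 11001101011
bit 4 is currently 0; toggle it via x ^ (1 << 4) = x ^ 16
→ 11001111011 = 1659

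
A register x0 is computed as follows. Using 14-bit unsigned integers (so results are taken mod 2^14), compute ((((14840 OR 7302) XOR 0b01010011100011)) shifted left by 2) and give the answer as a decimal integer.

9332

14840 = 11100111111000
7302 = 01110010000110
→ OR → 11110111111110 = 15870
0b01010011100011 = 01010011100011
→ XOR → 10100100011101 = 10525
→ shifted left by 2 (mod 2^14) → 10010001110100 = 9332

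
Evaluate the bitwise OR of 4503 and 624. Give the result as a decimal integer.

4503 = 1000110010111
624 = 0001001110000
 OR → 1001111110111 = 5111

5111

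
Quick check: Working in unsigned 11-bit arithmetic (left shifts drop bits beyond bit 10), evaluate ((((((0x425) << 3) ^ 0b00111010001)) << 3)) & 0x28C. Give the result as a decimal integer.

0x425 = 10000100101
→ << 3 (mod 2^11) → 00100101000 = 296
0b00111010001 = 00111010001
→ ^ → 00011111001 = 249
→ << 3 (mod 2^11) → 11111001000 = 1992
0x28C = 01010001100
→ & → 01010001000 = 648

648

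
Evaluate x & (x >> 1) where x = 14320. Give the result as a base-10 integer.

5104

x = 11011111110000 = 14320
x>>1 = 01101111111000
AND  = 01001111110000 = 5104
(x & (x >> 1) has a 1 wherever x has two consecutive 1 bits.)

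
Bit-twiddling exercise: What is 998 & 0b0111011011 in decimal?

998 = 1111100110
b = 0111011011
AND → 0111000010 = 450

450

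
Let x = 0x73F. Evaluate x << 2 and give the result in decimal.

7420

0x73F = 0011100111111
shift left by 2 → 1110011111100 = 7420
(equivalently, 1855 × 2^2 = 1855 × 4)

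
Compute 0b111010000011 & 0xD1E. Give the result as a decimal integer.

3074

a = 111010000011
0xD1E = 110100011110
AND → 110000000010 = 3074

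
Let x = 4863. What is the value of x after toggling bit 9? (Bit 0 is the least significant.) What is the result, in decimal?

4351

x = 1001011111111
bit 9 is currently 1; toggle it via x ^ (1 << 9) = x ^ 512
→ 1000011111111 = 4351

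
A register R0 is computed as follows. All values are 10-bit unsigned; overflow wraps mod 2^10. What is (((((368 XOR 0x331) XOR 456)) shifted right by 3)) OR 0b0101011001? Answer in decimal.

377

368 = 0101110000
0x331 = 1100110001
→ XOR → 1001000001 = 577
456 = 0111001000
→ XOR → 1110001001 = 905
→ shifted right by 3 → 0001110001 = 113
0b0101011001 = 0101011001
→ OR → 0101111001 = 377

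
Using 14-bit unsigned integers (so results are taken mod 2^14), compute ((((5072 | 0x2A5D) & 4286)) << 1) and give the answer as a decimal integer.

5072 = 01001111010000
0x2A5D = 10101001011101
→ | → 11101111011101 = 15325
4286 = 01000010111110
→ & → 01000010011100 = 4252
→ << 1 (mod 2^14) → 10000100111000 = 8504

8504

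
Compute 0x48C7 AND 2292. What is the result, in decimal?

0x48C7 = 100100011000111
2292 = 000100011110100
AND → 000100011000100 = 2244

2244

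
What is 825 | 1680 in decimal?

1977

825 = 01100111001
1680 = 11010010000
 OR → 11110111001 = 1977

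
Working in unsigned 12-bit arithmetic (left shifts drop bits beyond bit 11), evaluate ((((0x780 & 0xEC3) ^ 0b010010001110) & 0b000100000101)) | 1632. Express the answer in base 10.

0x780 = 011110000000
0xEC3 = 111011000011
→ & → 011010000000 = 1664
0b010010001110 = 010010001110
→ ^ → 001000001110 = 526
0b000100000101 = 000100000101
→ & → 000000000100 = 4
1632 = 011001100000
→ | → 011001100100 = 1636

1636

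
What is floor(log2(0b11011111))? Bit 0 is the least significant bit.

0b11011111 = 11011111
The topmost 1 is at position 7 (since 2^7 = 128 ≤ 223 < 256).

7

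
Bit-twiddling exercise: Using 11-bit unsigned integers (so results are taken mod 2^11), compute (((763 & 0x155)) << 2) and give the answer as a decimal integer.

763 = 01011111011
0x155 = 00101010101
→ & → 00001010001 = 81
→ << 2 (mod 2^11) → 00101000100 = 324

324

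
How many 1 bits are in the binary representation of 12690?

12690 = 11000110010010
Count the 1s: 1 + 1 + 1 + 1 + 1 + 1 = 6

6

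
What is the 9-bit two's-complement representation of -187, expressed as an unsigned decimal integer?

187 in 9 bits: 010111011
Invert: 101000100
Add 1:  101000101 = 325
(Check: 2^9 - 187 = 512 - 187 = 325.)

325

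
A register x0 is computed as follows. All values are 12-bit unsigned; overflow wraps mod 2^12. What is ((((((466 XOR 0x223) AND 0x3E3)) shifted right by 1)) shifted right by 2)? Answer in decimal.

466 = 000111010010
0x223 = 001000100011
→ XOR → 001111110001 = 1009
0x3E3 = 001111100011
→ AND → 001111100001 = 993
→ shifted right by 1 → 000111110000 = 496
→ shifted right by 2 → 000001111100 = 124

124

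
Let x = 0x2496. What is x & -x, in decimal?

x = 10010010010110 = 9366
-x (two's complement) = …01101101101010
AND   = 00000000000010 = 2
(x & -x isolates the lowest set bit of x.)

2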